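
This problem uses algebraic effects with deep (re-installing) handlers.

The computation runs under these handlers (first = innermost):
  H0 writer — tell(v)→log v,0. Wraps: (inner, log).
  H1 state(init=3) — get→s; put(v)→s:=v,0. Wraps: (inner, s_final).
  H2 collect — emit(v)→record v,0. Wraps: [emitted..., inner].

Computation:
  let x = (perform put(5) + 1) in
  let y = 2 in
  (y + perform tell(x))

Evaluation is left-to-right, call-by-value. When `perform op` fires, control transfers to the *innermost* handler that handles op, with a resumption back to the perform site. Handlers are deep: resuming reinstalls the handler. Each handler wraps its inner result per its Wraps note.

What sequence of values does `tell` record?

Step-by-step:
put(5) @ H1 ⇒ s:=5
tell(1) @ H0 ⇒ log+=1
H0 returns (2, (1))
H1 returns ((2, (1)), 5)
H2 returns [((2, (1)), 5)]
= [((2, (1)), 5)]

Answer: (1)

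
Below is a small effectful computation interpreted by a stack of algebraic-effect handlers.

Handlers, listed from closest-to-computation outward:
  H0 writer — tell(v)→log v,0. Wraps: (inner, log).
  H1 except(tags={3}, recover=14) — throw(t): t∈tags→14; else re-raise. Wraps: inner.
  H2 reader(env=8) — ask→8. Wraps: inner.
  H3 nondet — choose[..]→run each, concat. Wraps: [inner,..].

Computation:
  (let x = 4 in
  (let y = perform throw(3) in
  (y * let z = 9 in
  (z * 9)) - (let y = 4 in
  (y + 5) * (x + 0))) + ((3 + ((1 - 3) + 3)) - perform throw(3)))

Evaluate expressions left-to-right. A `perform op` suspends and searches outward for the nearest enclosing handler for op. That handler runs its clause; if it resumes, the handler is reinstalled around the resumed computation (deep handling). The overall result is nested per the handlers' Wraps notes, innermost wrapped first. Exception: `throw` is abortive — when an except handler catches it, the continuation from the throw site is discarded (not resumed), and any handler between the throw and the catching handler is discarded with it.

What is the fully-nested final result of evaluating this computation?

Answer: [14]

Step-by-step:
throw(3) @ H1 caught ⇒ 14
H2 returns 14
H3 returns [14]
= [14]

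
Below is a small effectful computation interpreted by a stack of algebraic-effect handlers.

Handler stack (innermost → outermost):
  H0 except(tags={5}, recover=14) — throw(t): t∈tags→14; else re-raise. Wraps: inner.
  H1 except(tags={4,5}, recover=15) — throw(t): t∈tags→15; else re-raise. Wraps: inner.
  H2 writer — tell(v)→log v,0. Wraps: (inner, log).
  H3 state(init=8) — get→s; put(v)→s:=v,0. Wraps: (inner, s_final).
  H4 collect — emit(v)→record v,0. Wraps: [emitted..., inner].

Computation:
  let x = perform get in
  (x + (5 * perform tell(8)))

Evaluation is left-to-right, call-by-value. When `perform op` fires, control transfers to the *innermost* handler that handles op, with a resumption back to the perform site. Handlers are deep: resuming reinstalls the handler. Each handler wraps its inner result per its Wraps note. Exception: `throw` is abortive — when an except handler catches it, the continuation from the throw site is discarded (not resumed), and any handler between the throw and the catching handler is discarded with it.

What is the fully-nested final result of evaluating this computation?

Answer: [((8, (8)), 8)]

Step-by-step:
get @ H3 ⇒ 8
tell(8) @ H2 ⇒ log+=8
H0 returns 8
H1 returns 8
H2 returns (8, (8))
H3 returns ((8, (8)), 8)
H4 returns [((8, (8)), 8)]
= [((8, (8)), 8)]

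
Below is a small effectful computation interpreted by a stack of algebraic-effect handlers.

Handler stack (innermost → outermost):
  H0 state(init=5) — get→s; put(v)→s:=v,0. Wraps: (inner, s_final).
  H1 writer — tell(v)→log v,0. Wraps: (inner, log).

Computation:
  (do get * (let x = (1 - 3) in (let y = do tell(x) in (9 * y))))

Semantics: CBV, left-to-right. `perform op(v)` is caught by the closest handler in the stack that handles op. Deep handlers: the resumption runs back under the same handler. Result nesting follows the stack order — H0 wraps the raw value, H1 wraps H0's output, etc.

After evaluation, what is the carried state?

Step-by-step:
get @ H0 ⇒ 5
tell(-2) @ H1 ⇒ log+=-2
H0 returns (0, 5)
H1 returns ((0, 5), (-2))
= ((0, 5), (-2))

Answer: 5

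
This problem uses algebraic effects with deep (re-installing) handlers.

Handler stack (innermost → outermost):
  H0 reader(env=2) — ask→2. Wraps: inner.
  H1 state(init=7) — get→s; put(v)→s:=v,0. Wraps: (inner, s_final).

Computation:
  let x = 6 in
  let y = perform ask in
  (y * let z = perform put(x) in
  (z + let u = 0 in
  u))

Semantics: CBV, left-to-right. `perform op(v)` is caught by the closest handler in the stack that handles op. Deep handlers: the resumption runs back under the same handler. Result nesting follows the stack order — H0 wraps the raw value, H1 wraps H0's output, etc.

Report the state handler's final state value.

Evaluation trace:
ask @ H0 ⇒ 2
put(6) @ H1 ⇒ s:=6
H0 returns 0
H1 returns (0, 6)
= (0, 6)

Answer: 6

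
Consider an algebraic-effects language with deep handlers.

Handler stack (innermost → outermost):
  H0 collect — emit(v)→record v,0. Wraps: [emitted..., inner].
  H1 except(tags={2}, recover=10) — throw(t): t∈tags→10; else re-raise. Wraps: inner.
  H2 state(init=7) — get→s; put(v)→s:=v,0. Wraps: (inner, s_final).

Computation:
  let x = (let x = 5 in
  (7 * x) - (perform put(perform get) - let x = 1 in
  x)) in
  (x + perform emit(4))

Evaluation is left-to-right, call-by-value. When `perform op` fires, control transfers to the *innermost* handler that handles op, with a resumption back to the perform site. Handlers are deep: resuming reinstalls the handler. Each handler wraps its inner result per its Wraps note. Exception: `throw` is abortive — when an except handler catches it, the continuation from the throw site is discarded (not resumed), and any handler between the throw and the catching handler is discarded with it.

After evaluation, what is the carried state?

Answer: 7

Working:
get @ H2 ⇒ 7
put(7) @ H2 ⇒ s:=7
emit(4) @ H0 ⇒ out+=4
H0 returns [4, 36]
H1 returns [4, 36]
H2 returns ([4, 36], 7)
= ([4, 36], 7)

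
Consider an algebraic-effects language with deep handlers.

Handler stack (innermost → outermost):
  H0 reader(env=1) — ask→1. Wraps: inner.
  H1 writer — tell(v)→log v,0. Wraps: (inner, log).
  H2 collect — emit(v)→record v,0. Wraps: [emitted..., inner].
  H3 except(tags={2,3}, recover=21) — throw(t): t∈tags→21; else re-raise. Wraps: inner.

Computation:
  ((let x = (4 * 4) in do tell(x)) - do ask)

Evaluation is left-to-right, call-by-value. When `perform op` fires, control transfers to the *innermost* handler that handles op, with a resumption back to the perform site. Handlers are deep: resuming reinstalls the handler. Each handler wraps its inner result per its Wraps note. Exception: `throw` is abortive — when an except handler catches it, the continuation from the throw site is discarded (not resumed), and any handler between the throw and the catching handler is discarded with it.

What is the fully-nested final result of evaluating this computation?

Answer: [(-1, (16))]

Evaluation trace:
tell(16) @ H1 ⇒ log+=16
ask @ H0 ⇒ 1
H0 returns -1
H1 returns (-1, (16))
H2 returns [(-1, (16))]
H3 returns [(-1, (16))]
= [(-1, (16))]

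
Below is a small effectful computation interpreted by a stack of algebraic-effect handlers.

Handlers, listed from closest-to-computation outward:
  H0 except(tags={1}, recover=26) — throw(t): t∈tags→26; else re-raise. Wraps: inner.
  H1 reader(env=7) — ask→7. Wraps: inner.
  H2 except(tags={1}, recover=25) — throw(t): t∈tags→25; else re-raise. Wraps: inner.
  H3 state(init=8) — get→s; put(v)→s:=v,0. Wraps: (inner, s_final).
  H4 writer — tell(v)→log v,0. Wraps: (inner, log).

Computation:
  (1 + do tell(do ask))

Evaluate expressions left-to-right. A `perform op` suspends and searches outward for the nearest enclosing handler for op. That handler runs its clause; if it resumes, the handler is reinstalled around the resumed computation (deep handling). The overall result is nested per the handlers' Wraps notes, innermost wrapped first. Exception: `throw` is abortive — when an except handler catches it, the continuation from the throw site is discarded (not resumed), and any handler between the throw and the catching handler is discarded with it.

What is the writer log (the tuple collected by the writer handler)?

Answer: (7)

Working:
ask @ H1 ⇒ 7
tell(7) @ H4 ⇒ log+=7
H0 returns 1
H1 returns 1
H2 returns 1
H3 returns (1, 8)
H4 returns ((1, 8), (7))
= ((1, 8), (7))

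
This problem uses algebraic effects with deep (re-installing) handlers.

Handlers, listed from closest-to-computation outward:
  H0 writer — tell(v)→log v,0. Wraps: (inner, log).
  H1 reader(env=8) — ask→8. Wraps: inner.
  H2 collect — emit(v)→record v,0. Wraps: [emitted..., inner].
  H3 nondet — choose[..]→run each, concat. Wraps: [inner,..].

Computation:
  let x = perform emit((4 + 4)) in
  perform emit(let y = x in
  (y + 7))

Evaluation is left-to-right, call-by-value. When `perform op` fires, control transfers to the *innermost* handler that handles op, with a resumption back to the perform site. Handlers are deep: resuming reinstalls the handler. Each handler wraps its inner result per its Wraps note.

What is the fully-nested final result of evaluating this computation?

Working:
emit(8) @ H2 ⇒ out+=8
emit(7) @ H2 ⇒ out+=7
H0 returns (0, ())
H1 returns (0, ())
H2 returns [8, 7, (0, ())]
H3 returns [[8, 7, (0, ())]]
= [[8, 7, (0, ())]]

Answer: [[8, 7, (0, ())]]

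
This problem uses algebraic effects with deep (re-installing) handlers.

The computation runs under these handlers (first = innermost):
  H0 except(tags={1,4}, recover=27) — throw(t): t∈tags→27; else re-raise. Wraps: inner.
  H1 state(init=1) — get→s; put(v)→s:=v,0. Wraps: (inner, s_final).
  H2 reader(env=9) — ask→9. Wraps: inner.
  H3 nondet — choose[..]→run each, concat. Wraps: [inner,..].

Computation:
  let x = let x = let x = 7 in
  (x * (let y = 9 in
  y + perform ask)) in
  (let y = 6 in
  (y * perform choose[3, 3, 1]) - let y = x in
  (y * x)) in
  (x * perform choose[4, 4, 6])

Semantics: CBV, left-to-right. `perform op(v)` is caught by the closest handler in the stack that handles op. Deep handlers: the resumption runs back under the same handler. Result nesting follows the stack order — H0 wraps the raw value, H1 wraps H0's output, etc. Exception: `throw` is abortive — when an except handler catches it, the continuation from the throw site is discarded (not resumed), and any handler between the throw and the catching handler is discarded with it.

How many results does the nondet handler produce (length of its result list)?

Evaluation trace:
ask @ H2 ⇒ 9
choose[3, 3, 1] @ H3
  branch[0] choose=3:
    choose[4, 4, 6] @ H3
      branch[0] choose=4:
        H0 returns -63432
        H1 returns (-63432, 1)
        H2 returns (-63432, 1)
        H3 returns [(-63432, 1)]
      branch[1] choose=4:
        H0 returns -63432
        H1 returns (-63432, 1)
        H2 returns (-63432, 1)
        H3 returns [(-63432, 1)]
      branch[2] choose=6:
        H0 returns -95148
        H1 returns (-95148, 1)
        H2 returns (-95148, 1)
        H3 returns [(-95148, 1)]
  branch[1] choose=3:
    choose[4, 4, 6] @ H3
      branch[0] choose=4:
        H0 returns -63432
        H1 returns (-63432, 1)
        H2 returns (-63432, 1)
        H3 returns [(-63432, 1)]
      branch[1] choose=4:
        H0 returns -63432
        H1 returns (-63432, 1)
        H2 returns (-63432, 1)
        H3 returns [(-63432, 1)]
      branch[2] choose=6:
        H0 returns -95148
        H1 returns (-95148, 1)
        H2 returns (-95148, 1)
        H3 returns [(-95148, 1)]
  branch[2] choose=1:
    choose[4, 4, 6] @ H3
      branch[0] choose=4:
        H0 returns -63480
        H1 returns (-63480, 1)
        H2 returns (-63480, 1)
        H3 returns [(-63480, 1)]
      branch[1] choose=4:
        H0 returns -63480
        H1 returns (-63480, 1)
        H2 returns (-63480, 1)
        H3 returns [(-63480, 1)]
      branch[2] choose=6:
        H0 returns -95220
        H1 returns (-95220, 1)
        H2 returns (-95220, 1)
        H3 returns [(-95220, 1)]
= [(-63432, 1), (-63432, 1), (-95148, 1), (-63432, 1), (-63432, 1), (-95148, 1), (-63480, 1), (-63480, 1), (-95220, 1)]

Answer: 9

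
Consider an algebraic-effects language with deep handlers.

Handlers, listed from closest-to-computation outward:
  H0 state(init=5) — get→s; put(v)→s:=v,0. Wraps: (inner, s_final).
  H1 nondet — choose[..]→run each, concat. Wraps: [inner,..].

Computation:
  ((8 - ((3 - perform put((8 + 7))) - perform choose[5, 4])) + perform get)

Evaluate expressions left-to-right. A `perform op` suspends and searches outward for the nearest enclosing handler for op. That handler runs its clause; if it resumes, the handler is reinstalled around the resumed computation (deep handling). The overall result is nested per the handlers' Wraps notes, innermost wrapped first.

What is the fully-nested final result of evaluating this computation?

Evaluation trace:
put(15) @ H0 ⇒ s:=15
choose[5, 4] @ H1
  branch[0] choose=5:
    get @ H0 ⇒ 15
    H0 returns (25, 15)
    H1 returns [(25, 15)]
  branch[1] choose=4:
    get @ H0 ⇒ 15
    H0 returns (24, 15)
    H1 returns [(24, 15)]
= [(25, 15), (24, 15)]

Answer: [(25, 15), (24, 15)]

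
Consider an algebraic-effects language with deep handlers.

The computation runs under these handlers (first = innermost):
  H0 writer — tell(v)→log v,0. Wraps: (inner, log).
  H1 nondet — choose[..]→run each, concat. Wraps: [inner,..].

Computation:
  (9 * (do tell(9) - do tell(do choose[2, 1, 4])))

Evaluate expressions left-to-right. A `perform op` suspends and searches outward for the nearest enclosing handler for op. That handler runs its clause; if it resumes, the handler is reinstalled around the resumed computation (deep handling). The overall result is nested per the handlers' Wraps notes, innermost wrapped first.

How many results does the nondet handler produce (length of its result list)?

Evaluation trace:
tell(9) @ H0 ⇒ log+=9
choose[2, 1, 4] @ H1
  branch[0] choose=2:
    tell(2) @ H0 ⇒ log+=2
    H0 returns (0, (9, 2))
    H1 returns [(0, (9, 2))]
  branch[1] choose=1:
    tell(1) @ H0 ⇒ log+=1
    H0 returns (0, (9, 1))
    H1 returns [(0, (9, 1))]
  branch[2] choose=4:
    tell(4) @ H0 ⇒ log+=4
    H0 returns (0, (9, 4))
    H1 returns [(0, (9, 4))]
= [(0, (9, 2)), (0, (9, 1)), (0, (9, 4))]

Answer: 3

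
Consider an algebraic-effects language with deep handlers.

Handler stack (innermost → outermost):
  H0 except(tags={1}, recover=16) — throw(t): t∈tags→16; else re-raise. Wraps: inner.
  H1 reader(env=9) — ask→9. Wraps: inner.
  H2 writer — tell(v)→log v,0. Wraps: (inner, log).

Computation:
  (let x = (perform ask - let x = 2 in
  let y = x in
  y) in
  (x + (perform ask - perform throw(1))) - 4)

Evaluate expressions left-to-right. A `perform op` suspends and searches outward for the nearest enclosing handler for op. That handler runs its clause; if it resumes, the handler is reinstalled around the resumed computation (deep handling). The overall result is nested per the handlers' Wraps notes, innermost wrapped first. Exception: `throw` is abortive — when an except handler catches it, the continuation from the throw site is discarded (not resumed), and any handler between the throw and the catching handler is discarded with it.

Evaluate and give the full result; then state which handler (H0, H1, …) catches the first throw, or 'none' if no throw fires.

Working:
ask @ H1 ⇒ 9
ask @ H1 ⇒ 9
throw(1) @ H0 caught ⇒ 16
H1 returns 16
H2 returns (16, ())
= (16, ())

Answer: (16, ()) ; first throw caught by: H0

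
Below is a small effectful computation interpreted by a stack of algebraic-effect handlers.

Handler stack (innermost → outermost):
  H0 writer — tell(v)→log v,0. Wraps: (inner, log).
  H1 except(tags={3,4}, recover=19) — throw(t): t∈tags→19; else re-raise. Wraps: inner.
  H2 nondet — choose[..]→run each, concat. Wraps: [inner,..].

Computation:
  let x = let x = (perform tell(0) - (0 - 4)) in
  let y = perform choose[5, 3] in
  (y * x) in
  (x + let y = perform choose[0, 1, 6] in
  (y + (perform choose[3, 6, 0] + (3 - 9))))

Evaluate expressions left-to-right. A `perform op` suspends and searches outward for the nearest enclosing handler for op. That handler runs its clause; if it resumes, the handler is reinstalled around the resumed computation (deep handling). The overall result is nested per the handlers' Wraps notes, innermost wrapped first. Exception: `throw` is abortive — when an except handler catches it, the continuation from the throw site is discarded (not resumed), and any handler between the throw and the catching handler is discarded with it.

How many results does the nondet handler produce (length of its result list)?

Evaluation trace:
tell(0) @ H0 ⇒ log+=0
choose[5, 3] @ H2
  branch[0] choose=5:
    choose[0, 1, 6] @ H2
      branch[0] choose=0:
        choose[3, 6, 0] @ H2
          branch[0] choose=3:
            H0 returns (17, (0))
            H1 returns (17, (0))
            H2 returns [(17, (0))]
          branch[1] choose=6:
            H0 returns (20, (0))
            H1 returns (20, (0))
            H2 returns [(20, (0))]
          branch[2] choose=0:
            H0 returns (14, (0))
            H1 returns (14, (0))
            H2 returns [(14, (0))]
      branch[1] choose=1:
        choose[3, 6, 0] @ H2
          branch[0] choose=3:
            H0 returns (18, (0))
            H1 returns (18, (0))
            H2 returns [(18, (0))]
          branch[1] choose=6:
            H0 returns (21, (0))
            H1 returns (21, (0))
            H2 returns [(21, (0))]
          branch[2] choose=0:
            H0 returns (15, (0))
            H1 returns (15, (0))
            H2 returns [(15, (0))]
      branch[2] choose=6:
        choose[3, 6, 0] @ H2
          branch[0] choose=3:
            H0 returns (23, (0))
            H1 returns (23, (0))
            H2 returns [(23, (0))]
          branch[1] choose=6:
            H0 returns (26, (0))
            H1 returns (26, (0))
            H2 returns [(26, (0))]
          branch[2] choose=0:
            H0 returns (20, (0))
            H1 returns (20, (0))
            H2 returns [(20, (0))]
  branch[1] choose=3:
    choose[0, 1, 6] @ H2
      branch[0] choose=0:
        choose[3, 6, 0] @ H2
          branch[0] choose=3:
            H0 returns (9, (0))
            H1 returns (9, (0))
            H2 returns [(9, (0))]
          branch[1] choose=6:
            H0 returns (12, (0))
            H1 returns (12, (0))
            H2 returns [(12, (0))]
          branch[2] choose=0:
            H0 returns (6, (0))
            H1 returns (6, (0))
            H2 returns [(6, (0))]
      branch[1] choose=1:
        choose[3, 6, 0] @ H2
          branch[0] choose=3:
            H0 returns (10, (0))
            H1 returns (10, (0))
            H2 returns [(10, (0))]
          branch[1] choose=6:
            H0 returns (13, (0))
            H1 returns (13, (0))
            H2 returns [(13, (0))]
          branch[2] choose=0:
            H0 returns (7, (0))
            H1 returns (7, (0))
            H2 returns [(7, (0))]
      branch[2] choose=6:
        choose[3, 6, 0] @ H2
          branch[0] choose=3:
            H0 returns (15, (0))
            H1 returns (15, (0))
            H2 returns [(15, (0))]
          branch[1] choose=6:
            H0 returns (18, (0))
            H1 returns (18, (0))
            H2 returns [(18, (0))]
          branch[2] choose=0:
            H0 returns (12, (0))
            H1 returns (12, (0))
            H2 returns [(12, (0))]
= [(17, (0)), (20, (0)), (14, (0)), (18, (0)), (21, (0)), (15, (0)), (23, (0)), (26, (0)), (20, (0)), (9, (0)), (12, (0)), (6, (0)), (10, (0)), (13, (0)), (7, (0)), (15, (0)), (18, (0)), (12, (0))]

Answer: 18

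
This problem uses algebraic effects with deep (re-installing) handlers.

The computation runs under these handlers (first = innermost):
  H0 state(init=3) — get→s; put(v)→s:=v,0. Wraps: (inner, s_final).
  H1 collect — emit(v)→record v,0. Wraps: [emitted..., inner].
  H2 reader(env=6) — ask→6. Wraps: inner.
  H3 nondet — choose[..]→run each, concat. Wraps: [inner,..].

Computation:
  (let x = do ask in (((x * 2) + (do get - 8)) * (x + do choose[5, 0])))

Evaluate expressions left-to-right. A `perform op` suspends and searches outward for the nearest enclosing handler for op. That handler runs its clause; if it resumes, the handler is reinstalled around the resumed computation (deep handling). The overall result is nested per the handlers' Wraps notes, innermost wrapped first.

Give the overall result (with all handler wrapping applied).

Answer: [[(77, 3)], [(42, 3)]]

Evaluation trace:
ask @ H2 ⇒ 6
get @ H0 ⇒ 3
choose[5, 0] @ H3
  branch[0] choose=5:
    H0 returns (77, 3)
    H1 returns [(77, 3)]
    H2 returns [(77, 3)]
    H3 returns [[(77, 3)]]
  branch[1] choose=0:
    H0 returns (42, 3)
    H1 returns [(42, 3)]
    H2 returns [(42, 3)]
    H3 returns [[(42, 3)]]
= [[(77, 3)], [(42, 3)]]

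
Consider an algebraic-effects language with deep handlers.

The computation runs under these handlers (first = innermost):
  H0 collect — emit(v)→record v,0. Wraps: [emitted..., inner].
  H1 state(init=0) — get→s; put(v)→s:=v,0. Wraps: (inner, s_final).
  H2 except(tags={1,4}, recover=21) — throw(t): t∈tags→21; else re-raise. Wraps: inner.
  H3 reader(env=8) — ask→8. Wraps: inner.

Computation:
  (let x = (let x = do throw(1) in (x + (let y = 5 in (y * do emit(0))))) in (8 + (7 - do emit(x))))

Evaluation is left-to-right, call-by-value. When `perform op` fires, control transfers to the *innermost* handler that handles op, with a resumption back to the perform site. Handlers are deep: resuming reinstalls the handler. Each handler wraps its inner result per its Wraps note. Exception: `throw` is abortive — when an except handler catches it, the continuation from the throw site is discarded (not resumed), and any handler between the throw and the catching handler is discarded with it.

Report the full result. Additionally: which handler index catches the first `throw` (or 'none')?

Working:
throw(1) @ H2 caught ⇒ 21
H3 returns 21
= 21

Answer: 21 ; first throw caught by: H2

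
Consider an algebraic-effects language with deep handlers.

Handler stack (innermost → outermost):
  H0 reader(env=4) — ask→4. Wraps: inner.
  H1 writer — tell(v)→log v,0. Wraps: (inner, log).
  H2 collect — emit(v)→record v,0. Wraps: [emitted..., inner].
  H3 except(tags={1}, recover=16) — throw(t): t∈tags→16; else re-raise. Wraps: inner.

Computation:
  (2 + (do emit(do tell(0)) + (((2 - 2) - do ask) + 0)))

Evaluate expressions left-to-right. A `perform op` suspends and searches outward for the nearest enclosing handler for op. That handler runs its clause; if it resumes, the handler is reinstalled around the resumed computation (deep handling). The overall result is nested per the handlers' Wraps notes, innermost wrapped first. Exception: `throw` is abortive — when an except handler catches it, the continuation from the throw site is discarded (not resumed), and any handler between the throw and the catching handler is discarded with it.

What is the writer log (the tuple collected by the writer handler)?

Answer: (0)

Evaluation trace:
tell(0) @ H1 ⇒ log+=0
emit(0) @ H2 ⇒ out+=0
ask @ H0 ⇒ 4
H0 returns -2
H1 returns (-2, (0))
H2 returns [0, (-2, (0))]
H3 returns [0, (-2, (0))]
= [0, (-2, (0))]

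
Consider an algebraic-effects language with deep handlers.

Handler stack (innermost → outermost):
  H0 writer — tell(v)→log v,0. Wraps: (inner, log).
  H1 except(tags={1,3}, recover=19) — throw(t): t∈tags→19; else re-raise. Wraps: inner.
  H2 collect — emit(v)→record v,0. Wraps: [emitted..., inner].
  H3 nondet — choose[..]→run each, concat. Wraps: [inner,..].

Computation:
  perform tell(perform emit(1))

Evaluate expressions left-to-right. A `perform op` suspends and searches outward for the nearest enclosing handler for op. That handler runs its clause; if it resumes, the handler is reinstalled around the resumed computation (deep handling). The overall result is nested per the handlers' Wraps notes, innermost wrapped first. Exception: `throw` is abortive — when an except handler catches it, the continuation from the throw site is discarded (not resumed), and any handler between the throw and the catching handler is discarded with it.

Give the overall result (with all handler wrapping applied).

Answer: [[1, (0, (0))]]

Evaluation trace:
emit(1) @ H2 ⇒ out+=1
tell(0) @ H0 ⇒ log+=0
H0 returns (0, (0))
H1 returns (0, (0))
H2 returns [1, (0, (0))]
H3 returns [[1, (0, (0))]]
= [[1, (0, (0))]]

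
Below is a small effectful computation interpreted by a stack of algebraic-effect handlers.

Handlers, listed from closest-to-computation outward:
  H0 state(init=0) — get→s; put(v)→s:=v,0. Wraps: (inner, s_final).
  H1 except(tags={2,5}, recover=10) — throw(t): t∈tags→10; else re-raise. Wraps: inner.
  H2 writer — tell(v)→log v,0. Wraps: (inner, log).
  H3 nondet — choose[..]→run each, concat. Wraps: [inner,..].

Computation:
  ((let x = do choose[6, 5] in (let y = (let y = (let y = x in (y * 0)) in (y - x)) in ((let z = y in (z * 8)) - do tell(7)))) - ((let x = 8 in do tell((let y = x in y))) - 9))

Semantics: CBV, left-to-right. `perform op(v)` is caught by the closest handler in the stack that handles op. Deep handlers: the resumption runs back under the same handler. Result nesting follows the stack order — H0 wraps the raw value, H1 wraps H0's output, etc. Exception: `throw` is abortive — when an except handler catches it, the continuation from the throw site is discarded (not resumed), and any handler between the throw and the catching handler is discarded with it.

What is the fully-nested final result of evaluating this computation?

Answer: [((-39, 0), (7, 8)), ((-31, 0), (7, 8))]

Evaluation trace:
choose[6, 5] @ H3
  branch[0] choose=6:
    tell(7) @ H2 ⇒ log+=7
    tell(8) @ H2 ⇒ log+=8
    H0 returns (-39, 0)
    H1 returns (-39, 0)
    H2 returns ((-39, 0), (7, 8))
    H3 returns [((-39, 0), (7, 8))]
  branch[1] choose=5:
    tell(7) @ H2 ⇒ log+=7
    tell(8) @ H2 ⇒ log+=8
    H0 returns (-31, 0)
    H1 returns (-31, 0)
    H2 returns ((-31, 0), (7, 8))
    H3 returns [((-31, 0), (7, 8))]
= [((-39, 0), (7, 8)), ((-31, 0), (7, 8))]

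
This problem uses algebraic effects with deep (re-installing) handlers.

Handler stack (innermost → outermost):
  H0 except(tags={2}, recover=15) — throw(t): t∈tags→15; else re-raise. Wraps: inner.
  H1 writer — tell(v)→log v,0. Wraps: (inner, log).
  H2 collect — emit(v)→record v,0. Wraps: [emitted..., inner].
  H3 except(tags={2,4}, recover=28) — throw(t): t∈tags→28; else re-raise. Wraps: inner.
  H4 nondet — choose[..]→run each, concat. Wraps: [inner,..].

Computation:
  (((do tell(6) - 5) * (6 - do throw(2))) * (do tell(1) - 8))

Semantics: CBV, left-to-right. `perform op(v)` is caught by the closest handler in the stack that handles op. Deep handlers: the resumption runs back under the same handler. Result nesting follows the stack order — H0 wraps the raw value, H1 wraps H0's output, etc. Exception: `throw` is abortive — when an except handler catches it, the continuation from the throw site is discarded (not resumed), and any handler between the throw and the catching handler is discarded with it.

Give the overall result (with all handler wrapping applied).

Evaluation trace:
tell(6) @ H1 ⇒ log+=6
throw(2) @ H0 caught ⇒ 15
H1 returns (15, (6))
H2 returns [(15, (6))]
H3 returns [(15, (6))]
H4 returns [[(15, (6))]]
= [[(15, (6))]]

Answer: [[(15, (6))]]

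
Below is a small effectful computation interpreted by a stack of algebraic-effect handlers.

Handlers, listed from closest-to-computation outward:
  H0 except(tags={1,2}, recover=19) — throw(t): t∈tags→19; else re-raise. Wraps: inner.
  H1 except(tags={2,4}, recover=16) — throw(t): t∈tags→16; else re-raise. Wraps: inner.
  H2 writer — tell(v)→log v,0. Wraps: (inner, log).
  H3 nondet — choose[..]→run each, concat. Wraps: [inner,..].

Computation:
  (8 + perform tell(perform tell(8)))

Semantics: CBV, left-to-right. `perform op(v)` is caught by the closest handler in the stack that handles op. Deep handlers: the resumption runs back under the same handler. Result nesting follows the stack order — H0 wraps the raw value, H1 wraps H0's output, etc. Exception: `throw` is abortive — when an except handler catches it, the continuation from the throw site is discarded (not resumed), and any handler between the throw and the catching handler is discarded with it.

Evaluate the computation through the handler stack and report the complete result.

Answer: [(8, (8, 0))]

Step-by-step:
tell(8) @ H2 ⇒ log+=8
tell(0) @ H2 ⇒ log+=0
H0 returns 8
H1 returns 8
H2 returns (8, (8, 0))
H3 returns [(8, (8, 0))]
= [(8, (8, 0))]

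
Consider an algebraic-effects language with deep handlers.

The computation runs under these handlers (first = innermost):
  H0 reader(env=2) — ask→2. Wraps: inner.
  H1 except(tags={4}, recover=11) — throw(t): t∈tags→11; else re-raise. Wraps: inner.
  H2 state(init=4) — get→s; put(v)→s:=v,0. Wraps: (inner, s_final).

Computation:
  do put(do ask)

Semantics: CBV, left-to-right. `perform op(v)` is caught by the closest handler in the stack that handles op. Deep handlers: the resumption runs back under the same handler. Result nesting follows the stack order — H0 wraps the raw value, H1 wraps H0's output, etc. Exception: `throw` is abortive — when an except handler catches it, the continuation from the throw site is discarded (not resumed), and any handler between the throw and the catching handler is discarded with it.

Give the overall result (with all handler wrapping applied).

Answer: (0, 2)

Evaluation trace:
ask @ H0 ⇒ 2
put(2) @ H2 ⇒ s:=2
H0 returns 0
H1 returns 0
H2 returns (0, 2)
= (0, 2)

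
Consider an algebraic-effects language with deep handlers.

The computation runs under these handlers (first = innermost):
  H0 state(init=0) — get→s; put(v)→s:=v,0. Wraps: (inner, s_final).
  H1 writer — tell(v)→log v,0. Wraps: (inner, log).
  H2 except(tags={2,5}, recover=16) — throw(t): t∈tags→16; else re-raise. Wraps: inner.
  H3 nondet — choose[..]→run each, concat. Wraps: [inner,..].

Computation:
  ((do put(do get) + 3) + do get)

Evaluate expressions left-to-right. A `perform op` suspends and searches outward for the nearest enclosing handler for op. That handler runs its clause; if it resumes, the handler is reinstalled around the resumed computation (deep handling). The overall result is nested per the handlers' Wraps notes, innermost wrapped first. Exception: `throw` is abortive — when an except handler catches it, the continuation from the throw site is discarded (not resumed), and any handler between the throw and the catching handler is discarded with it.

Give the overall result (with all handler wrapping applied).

Answer: [((3, 0), ())]

Evaluation trace:
get @ H0 ⇒ 0
put(0) @ H0 ⇒ s:=0
get @ H0 ⇒ 0
H0 returns (3, 0)
H1 returns ((3, 0), ())
H2 returns ((3, 0), ())
H3 returns [((3, 0), ())]
= [((3, 0), ())]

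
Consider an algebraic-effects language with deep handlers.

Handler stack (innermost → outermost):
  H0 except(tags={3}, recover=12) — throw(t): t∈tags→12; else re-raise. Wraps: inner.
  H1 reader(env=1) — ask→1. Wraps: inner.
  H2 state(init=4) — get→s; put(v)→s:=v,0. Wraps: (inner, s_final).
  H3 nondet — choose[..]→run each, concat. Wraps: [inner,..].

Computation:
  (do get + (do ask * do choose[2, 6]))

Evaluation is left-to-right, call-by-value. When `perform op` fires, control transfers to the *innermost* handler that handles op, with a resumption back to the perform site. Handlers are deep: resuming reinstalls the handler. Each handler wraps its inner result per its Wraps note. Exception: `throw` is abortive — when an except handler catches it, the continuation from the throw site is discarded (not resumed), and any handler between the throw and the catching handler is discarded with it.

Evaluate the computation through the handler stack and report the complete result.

Answer: [(6, 4), (10, 4)]

Step-by-step:
get @ H2 ⇒ 4
ask @ H1 ⇒ 1
choose[2, 6] @ H3
  branch[0] choose=2:
    H0 returns 6
    H1 returns 6
    H2 returns (6, 4)
    H3 returns [(6, 4)]
  branch[1] choose=6:
    H0 returns 10
    H1 returns 10
    H2 returns (10, 4)
    H3 returns [(10, 4)]
= [(6, 4), (10, 4)]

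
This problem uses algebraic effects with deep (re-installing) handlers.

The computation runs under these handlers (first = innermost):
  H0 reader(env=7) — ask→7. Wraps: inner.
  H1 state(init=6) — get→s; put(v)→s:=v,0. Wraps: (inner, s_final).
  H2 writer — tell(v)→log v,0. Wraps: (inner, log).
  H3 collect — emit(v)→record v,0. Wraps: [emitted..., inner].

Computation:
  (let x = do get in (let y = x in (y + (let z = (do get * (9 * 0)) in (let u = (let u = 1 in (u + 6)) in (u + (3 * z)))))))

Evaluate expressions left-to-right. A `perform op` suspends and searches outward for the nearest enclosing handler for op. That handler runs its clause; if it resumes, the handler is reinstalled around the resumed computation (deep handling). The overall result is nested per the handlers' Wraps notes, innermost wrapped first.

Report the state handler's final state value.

Answer: 6

Working:
get @ H1 ⇒ 6
get @ H1 ⇒ 6
H0 returns 13
H1 returns (13, 6)
H2 returns ((13, 6), ())
H3 returns [((13, 6), ())]
= [((13, 6), ())]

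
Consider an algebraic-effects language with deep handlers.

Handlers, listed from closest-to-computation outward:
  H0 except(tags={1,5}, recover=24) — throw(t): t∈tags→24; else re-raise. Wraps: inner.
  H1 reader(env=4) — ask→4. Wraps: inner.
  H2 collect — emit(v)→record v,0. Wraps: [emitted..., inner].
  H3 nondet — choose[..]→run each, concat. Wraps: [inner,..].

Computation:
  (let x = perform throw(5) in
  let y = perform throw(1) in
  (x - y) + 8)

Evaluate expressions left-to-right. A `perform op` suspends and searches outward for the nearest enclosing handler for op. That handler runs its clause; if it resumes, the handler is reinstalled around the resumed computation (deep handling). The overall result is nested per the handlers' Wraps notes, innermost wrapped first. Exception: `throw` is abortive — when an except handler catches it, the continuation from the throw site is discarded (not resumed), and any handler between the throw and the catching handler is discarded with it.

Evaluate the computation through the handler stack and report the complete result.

Working:
throw(5) @ H0 caught ⇒ 24
H1 returns 24
H2 returns [24]
H3 returns [[24]]
= [[24]]

Answer: [[24]]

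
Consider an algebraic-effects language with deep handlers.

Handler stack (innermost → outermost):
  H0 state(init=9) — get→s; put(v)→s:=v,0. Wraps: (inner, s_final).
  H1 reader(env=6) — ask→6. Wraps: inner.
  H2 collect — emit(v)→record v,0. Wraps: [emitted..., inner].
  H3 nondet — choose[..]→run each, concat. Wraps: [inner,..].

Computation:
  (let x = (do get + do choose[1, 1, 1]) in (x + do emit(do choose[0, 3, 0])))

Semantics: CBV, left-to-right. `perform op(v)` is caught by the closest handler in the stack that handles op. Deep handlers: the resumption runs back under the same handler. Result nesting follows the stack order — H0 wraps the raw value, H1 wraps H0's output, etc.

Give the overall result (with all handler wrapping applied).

Evaluation trace:
get @ H0 ⇒ 9
choose[1, 1, 1] @ H3
  branch[0] choose=1:
    choose[0, 3, 0] @ H3
      branch[0] choose=0:
        emit(0) @ H2 ⇒ out+=0
        H0 returns (10, 9)
        H1 returns (10, 9)
        H2 returns [0, (10, 9)]
        H3 returns [[0, (10, 9)]]
      branch[1] choose=3:
        emit(3) @ H2 ⇒ out+=3
        H0 returns (10, 9)
        H1 returns (10, 9)
        H2 returns [3, (10, 9)]
        H3 returns [[3, (10, 9)]]
      branch[2] choose=0:
        emit(0) @ H2 ⇒ out+=0
        H0 returns (10, 9)
        H1 returns (10, 9)
        H2 returns [0, (10, 9)]
        H3 returns [[0, (10, 9)]]
  branch[1] choose=1:
    choose[0, 3, 0] @ H3
      branch[0] choose=0:
        emit(0) @ H2 ⇒ out+=0
        H0 returns (10, 9)
        H1 returns (10, 9)
        H2 returns [0, (10, 9)]
        H3 returns [[0, (10, 9)]]
      branch[1] choose=3:
        emit(3) @ H2 ⇒ out+=3
        H0 returns (10, 9)
        H1 returns (10, 9)
        H2 returns [3, (10, 9)]
        H3 returns [[3, (10, 9)]]
      branch[2] choose=0:
        emit(0) @ H2 ⇒ out+=0
        H0 returns (10, 9)
        H1 returns (10, 9)
        H2 returns [0, (10, 9)]
        H3 returns [[0, (10, 9)]]
  branch[2] choose=1:
    choose[0, 3, 0] @ H3
      branch[0] choose=0:
        emit(0) @ H2 ⇒ out+=0
        H0 returns (10, 9)
        H1 returns (10, 9)
        H2 returns [0, (10, 9)]
        H3 returns [[0, (10, 9)]]
      branch[1] choose=3:
        emit(3) @ H2 ⇒ out+=3
        H0 returns (10, 9)
        H1 returns (10, 9)
        H2 returns [3, (10, 9)]
        H3 returns [[3, (10, 9)]]
      branch[2] choose=0:
        emit(0) @ H2 ⇒ out+=0
        H0 returns (10, 9)
        H1 returns (10, 9)
        H2 returns [0, (10, 9)]
        H3 returns [[0, (10, 9)]]
= [[0, (10, 9)], [3, (10, 9)], [0, (10, 9)], [0, (10, 9)], [3, (10, 9)], [0, (10, 9)], [0, (10, 9)], [3, (10, 9)], [0, (10, 9)]]

Answer: [[0, (10, 9)], [3, (10, 9)], [0, (10, 9)], [0, (10, 9)], [3, (10, 9)], [0, (10, 9)], [0, (10, 9)], [3, (10, 9)], [0, (10, 9)]]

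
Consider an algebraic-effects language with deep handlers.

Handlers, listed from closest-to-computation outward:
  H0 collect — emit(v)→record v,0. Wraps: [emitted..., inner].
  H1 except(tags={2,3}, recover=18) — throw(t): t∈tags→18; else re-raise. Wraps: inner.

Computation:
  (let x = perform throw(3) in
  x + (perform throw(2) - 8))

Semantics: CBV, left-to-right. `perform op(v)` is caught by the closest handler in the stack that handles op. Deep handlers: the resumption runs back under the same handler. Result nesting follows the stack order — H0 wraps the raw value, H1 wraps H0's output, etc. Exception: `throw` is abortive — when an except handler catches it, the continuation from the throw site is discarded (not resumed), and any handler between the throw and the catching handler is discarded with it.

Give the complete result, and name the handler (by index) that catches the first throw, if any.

Answer: 18 ; first throw caught by: H1

Working:
throw(3) @ H1 caught ⇒ 18
= 18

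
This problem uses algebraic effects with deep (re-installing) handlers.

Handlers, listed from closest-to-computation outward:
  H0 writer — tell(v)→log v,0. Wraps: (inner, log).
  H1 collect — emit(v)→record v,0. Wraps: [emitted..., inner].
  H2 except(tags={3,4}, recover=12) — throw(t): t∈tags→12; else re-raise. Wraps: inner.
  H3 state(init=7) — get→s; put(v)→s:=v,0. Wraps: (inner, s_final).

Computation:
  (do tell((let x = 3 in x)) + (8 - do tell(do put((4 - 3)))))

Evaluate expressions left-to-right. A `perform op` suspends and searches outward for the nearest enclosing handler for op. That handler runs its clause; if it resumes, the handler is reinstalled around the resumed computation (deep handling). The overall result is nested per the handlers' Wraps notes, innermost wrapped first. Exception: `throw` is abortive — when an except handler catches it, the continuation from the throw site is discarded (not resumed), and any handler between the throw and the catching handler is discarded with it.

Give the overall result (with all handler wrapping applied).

Answer: ([(8, (3, 0))], 1)

Step-by-step:
tell(3) @ H0 ⇒ log+=3
put(1) @ H3 ⇒ s:=1
tell(0) @ H0 ⇒ log+=0
H0 returns (8, (3, 0))
H1 returns [(8, (3, 0))]
H2 returns [(8, (3, 0))]
H3 returns ([(8, (3, 0))], 1)
= ([(8, (3, 0))], 1)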